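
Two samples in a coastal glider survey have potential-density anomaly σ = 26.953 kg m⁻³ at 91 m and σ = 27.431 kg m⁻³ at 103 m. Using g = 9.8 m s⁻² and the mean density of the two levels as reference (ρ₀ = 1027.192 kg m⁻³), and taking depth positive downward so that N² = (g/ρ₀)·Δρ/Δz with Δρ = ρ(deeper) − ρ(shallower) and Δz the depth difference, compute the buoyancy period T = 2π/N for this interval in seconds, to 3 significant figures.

Δρ = 1027.431 − 1026.953 = 0.478 kg m⁻³ over Δz = 103 − 91 = 12 m.
N² = (9.8/1027.192) × (0.478/12) = 3.8003 × 10⁻⁴ s⁻².
N = √(3.8003 × 10⁻⁴) = 0.019494 rad s⁻¹, so T = 2π/N = 322.31 s ≈ 322 s.

322 s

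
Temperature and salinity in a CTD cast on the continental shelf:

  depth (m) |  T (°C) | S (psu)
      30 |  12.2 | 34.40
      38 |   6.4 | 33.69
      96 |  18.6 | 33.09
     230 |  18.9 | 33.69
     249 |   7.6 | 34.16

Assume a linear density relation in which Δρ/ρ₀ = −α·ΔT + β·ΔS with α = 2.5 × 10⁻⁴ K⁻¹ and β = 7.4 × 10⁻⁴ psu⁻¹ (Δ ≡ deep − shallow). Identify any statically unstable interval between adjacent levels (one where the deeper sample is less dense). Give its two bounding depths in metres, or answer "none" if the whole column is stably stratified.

Evaluate Δρ/ρ₀ = −αΔT + βΔS across each adjacent pair:
  30–38 m: −αΔT+βΔS = −(2.5 × 10⁻⁴)(-5.8)+(7.4 × 10⁻⁴)(-0.71) = 9.2 × 10⁻⁴ → stable
  38–96 m: −αΔT+βΔS = −(2.5 × 10⁻⁴)(+12.2)+(7.4 × 10⁻⁴)(-0.60) = -3.5 × 10⁻³ → UNSTABLE
  96–230 m: −αΔT+βΔS = −(2.5 × 10⁻⁴)(+0.3)+(7.4 × 10⁻⁴)(+0.60) = 3.7 × 10⁻⁴ → stable
  230–249 m: −αΔT+βΔS = −(2.5 × 10⁻⁴)(-11.3)+(7.4 × 10⁻⁴)(+0.47) = 3.2 × 10⁻³ → stable
The 38–96 m interval has Δρ < 0: lighter water underlies denser water.

38–96 m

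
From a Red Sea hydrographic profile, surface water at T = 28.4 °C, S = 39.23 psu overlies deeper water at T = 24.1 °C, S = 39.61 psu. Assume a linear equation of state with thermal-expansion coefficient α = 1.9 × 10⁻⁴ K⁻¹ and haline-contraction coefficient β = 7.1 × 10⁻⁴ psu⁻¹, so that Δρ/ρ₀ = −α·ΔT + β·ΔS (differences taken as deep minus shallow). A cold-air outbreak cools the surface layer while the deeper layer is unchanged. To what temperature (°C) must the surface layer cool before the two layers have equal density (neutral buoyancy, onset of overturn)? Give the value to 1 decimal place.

22.7 °C

Neutral buoyancy requires Δρ = 0, i.e. −α(T_deep − T_surf′) + β(S_deep − S_surf) = 0.
T_surf′ = T_deep − (β/α)·ΔS = 24.1 − (7.1 × 10⁻⁴/1.9 × 10⁻⁴)·(+0.38) = 22.680 °C.
Cooling required: 28.4 − (22.680) = 5.720 °C.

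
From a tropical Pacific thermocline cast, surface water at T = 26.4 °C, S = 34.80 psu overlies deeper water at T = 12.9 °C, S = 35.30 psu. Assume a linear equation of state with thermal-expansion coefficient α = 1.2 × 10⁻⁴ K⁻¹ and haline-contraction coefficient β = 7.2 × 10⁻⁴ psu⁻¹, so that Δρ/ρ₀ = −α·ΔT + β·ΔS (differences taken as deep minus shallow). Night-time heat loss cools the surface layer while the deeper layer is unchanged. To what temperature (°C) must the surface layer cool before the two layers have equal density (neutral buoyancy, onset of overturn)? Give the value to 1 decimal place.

9.9 °C

Neutral buoyancy requires Δρ = 0, i.e. −α(T_deep − T_surf′) + β(S_deep − S_surf) = 0.
T_surf′ = T_deep − (β/α)·ΔS = 12.9 − (7.2 × 10⁻⁴/1.2 × 10⁻⁴)·(+0.50) = 9.900 °C.
Cooling required: 26.4 − (9.900) = 16.500 °C.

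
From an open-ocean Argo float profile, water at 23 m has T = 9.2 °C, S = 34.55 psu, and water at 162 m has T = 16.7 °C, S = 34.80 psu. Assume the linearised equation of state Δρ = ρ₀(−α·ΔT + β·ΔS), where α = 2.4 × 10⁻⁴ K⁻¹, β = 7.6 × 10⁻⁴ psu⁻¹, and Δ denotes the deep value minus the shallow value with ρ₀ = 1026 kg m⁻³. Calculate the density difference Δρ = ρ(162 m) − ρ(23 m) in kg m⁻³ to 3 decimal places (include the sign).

ΔT = +7.5 K, ΔS = +0.25 psu (deep − shallow).
Δρ/ρ₀ = −(2.4 × 10⁻⁴)(+7.5) + (7.6 × 10⁻⁴)(+0.25) = -1.61 × 10⁻³.
Δρ = 1026 × (-1.61 × 10⁻³) = -1.652 kg m⁻³.
Negative Δρ: lighter below, statically unstable.

-1.652 kg m⁻³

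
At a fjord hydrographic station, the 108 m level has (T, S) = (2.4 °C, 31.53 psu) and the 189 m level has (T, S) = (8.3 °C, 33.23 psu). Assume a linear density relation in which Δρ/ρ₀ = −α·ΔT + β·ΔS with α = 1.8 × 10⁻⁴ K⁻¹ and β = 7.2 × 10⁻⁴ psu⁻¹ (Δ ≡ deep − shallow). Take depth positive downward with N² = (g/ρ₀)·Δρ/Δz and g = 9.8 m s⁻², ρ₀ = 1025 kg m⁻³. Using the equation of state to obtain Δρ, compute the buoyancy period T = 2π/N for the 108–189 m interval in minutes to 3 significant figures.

ΔT = +5.9 K, ΔS = +1.70 psu (deep − shallow).
Δρ/ρ₀ = −αΔT + βΔS = -1.062 × 10⁻³ + 1.224 × 10⁻³ = 1.62 × 10⁻⁴, so Δρ ≈ 0.1660 kg m⁻³.
N² = (g/ρ₀)·Δρ/Δz = g·(Δρ/ρ₀)/Δz = 9.8 × 1.62 × 10⁻⁴ / 81 = 1.9600 × 10⁻⁵ s⁻².
N = √(1.9600 × 10⁻⁵) = 4.4272 × 10⁻³ rad s⁻¹ → T = 2π/N = 1.4192 × 10³ s = 23.653 min ≈ 23.7 min.

23.7 min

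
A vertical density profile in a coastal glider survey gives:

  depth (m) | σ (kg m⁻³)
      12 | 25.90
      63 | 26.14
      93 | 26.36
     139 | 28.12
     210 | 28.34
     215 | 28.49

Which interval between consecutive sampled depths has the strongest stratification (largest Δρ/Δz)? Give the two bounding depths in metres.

93–139 m

Compute the density gradient over each adjacent pair:
  12–63 m: Δρ/Δz = 0.24/51 = 4.7 × 10⁻³ kg m⁻⁴
  63–93 m: Δρ/Δz = 0.22/30 = 7.3 × 10⁻³ kg m⁻⁴
  93–139 m: Δρ/Δz = 1.76/46 = 0.038 kg m⁻⁴
  139–210 m: Δρ/Δz = 0.22/71 = 3.1 × 10⁻³ kg m⁻⁴
  210–215 m: Δρ/Δz = 0.15/5 = 0.030 kg m⁻⁴
The largest gradient is in the 93–139 m interval — the pycnocline.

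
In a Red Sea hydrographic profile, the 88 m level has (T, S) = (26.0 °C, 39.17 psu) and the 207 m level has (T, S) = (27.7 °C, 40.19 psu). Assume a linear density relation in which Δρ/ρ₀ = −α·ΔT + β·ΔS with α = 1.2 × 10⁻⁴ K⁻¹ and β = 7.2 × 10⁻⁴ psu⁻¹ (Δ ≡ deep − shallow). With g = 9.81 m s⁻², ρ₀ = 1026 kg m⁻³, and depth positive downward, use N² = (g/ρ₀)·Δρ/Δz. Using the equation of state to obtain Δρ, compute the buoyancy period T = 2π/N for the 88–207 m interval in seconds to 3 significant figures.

950 s

ΔT = +1.7 K, ΔS = +1.02 psu (deep − shallow).
Δρ/ρ₀ = −αΔT + βΔS = -2.04 × 10⁻⁴ + 7.344 × 10⁻⁴ = 5.304 × 10⁻⁴, so Δρ ≈ 0.5442 kg m⁻³.
N² = (g/ρ₀)·Δρ/Δz = g·(Δρ/ρ₀)/Δz = 9.81 × 5.304 × 10⁻⁴ / 119 = 4.3725 × 10⁻⁵ s⁻².
N = √(4.3725 × 10⁻⁵) = 6.6125 × 10⁻³ rad s⁻¹ → T = 2π/N = 950.20 s ≈ 950 s.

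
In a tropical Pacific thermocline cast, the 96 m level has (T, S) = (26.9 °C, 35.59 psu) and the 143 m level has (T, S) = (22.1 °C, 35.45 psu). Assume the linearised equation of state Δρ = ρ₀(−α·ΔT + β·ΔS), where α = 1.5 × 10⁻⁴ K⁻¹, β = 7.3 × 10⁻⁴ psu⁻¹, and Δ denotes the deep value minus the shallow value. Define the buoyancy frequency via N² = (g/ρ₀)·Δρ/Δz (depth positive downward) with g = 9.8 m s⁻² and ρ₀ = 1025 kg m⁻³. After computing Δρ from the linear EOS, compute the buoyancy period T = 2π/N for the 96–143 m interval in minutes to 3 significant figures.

9.23 min

ΔT = -4.8 K, ΔS = -0.14 psu (deep − shallow).
Δρ/ρ₀ = −αΔT + βΔS = 7.20 × 10⁻⁴ − 1.022 × 10⁻⁴ = 6.178 × 10⁻⁴, so Δρ ≈ 0.6332 kg m⁻³.
N² = (g/ρ₀)·Δρ/Δz = g·(Δρ/ρ₀)/Δz = 9.8 × 6.178 × 10⁻⁴ / 47 = 1.2882 × 10⁻⁴ s⁻².
N = √(1.2882 × 10⁻⁴) = 0.011350 rad s⁻¹ → T = 2π/N = 553.58 s = 9.2263 min ≈ 9.23 min.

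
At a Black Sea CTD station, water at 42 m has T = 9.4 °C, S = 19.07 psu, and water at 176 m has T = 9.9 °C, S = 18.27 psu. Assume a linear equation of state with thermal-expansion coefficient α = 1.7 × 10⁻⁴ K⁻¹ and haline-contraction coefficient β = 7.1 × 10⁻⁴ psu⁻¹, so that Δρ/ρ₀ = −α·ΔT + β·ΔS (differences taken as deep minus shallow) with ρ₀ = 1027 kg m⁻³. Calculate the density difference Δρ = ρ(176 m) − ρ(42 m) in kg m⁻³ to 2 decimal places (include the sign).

ΔT = +0.5 K, ΔS = -0.80 psu (deep − shallow).
Δρ/ρ₀ = −(1.7 × 10⁻⁴)(+0.5) + (7.1 × 10⁻⁴)(-0.80) = -6.53 × 10⁻⁴.
Δρ = 1027 × (-6.53 × 10⁻⁴) = -0.67 kg m⁻³.
Negative Δρ: lighter below, statically unstable.

-0.67 kg m⁻³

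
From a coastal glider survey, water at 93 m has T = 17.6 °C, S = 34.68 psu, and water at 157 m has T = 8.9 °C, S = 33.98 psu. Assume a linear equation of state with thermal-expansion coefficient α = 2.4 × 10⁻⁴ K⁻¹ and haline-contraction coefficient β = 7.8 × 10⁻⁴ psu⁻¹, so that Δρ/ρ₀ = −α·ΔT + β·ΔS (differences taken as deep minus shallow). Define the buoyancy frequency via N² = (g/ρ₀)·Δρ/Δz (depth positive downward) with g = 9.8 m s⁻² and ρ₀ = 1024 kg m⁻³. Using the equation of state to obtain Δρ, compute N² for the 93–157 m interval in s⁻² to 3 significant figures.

2.36 × 10⁻⁴ s⁻²

ΔT = -8.7 K, ΔS = -0.70 psu (deep − shallow).
Δρ/ρ₀ = −αΔT + βΔS = 2.088 × 10⁻³ − 5.46 × 10⁻⁴ = 1.542 × 10⁻³, so Δρ ≈ 1.579 kg m⁻³.
N² = (g/ρ₀)·Δρ/Δz = g·(Δρ/ρ₀)/Δz = 9.8 × 1.542 × 10⁻³ / 64 = 2.3612 × 10⁻⁴ s⁻² ≈ 2.36 × 10⁻⁴ s⁻².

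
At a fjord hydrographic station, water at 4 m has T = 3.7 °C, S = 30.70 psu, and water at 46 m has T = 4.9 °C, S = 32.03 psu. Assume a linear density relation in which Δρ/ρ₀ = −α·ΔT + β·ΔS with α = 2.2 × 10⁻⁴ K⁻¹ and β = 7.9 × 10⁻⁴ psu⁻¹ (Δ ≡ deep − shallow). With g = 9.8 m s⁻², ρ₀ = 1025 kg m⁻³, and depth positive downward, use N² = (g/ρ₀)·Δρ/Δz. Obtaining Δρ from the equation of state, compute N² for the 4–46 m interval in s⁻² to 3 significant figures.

ΔT = +1.2 K, ΔS = +1.33 psu (deep − shallow).
Δρ/ρ₀ = −αΔT + βΔS = -2.64 × 10⁻⁴ + 1.0507 × 10⁻³ = 7.867 × 10⁻⁴, so Δρ ≈ 0.8064 kg m⁻³.
N² = (g/ρ₀)·Δρ/Δz = g·(Δρ/ρ₀)/Δz = 9.8 × 7.867 × 10⁻⁴ / 42 = 1.8356 × 10⁻⁴ s⁻² ≈ 1.84 × 10⁻⁴ s⁻².

1.84 × 10⁻⁴ s⁻²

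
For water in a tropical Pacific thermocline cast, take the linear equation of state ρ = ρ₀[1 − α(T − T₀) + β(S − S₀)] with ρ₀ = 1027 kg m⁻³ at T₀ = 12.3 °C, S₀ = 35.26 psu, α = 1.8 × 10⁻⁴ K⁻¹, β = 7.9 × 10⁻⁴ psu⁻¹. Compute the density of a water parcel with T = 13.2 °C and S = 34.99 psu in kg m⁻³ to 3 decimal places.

1026.615 kg m⁻³

T − T₀ = +0.9 K, S − S₀ = -0.27 psu.
Bracket = 1 − α·(+0.9) + β·(-0.27) = 1 + (-3.753 × 10⁻⁴) = 0.9996247.
ρ = 1027 × 0.9996247 = 1026.615 kg m⁻³.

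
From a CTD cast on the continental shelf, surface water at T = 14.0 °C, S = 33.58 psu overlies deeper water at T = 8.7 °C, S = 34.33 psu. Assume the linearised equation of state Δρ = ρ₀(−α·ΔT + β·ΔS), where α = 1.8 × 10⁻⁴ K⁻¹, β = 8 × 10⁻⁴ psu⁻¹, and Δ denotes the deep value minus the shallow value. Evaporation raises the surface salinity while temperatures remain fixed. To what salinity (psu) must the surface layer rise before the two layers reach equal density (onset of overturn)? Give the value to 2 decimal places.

35.52 psu

Neutral buoyancy requires −α(T_deep − T_surf) + β(S_deep − S_surf′) = 0.
S_surf′ = S_deep − (α/β)·ΔT = 34.33 − (1.8 × 10⁻⁴/8 × 10⁻⁴)·(-5.3) = 35.5225 psu.
Increase required: 35.5225 − 33.58 = 1.9425 psu.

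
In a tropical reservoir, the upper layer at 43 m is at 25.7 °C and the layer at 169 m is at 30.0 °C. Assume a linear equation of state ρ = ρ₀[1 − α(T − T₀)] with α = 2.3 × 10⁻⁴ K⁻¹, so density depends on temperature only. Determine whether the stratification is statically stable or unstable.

unstable

ΔT = 30.0 − 25.7 = +4.3 K, so Δρ/ρ₀ = −αΔT = -9.89 × 10⁻⁴.
Δρ/ρ₀ < 0, so Δρ < 0: deeper water is lighter → statically unstable; the column would overturn.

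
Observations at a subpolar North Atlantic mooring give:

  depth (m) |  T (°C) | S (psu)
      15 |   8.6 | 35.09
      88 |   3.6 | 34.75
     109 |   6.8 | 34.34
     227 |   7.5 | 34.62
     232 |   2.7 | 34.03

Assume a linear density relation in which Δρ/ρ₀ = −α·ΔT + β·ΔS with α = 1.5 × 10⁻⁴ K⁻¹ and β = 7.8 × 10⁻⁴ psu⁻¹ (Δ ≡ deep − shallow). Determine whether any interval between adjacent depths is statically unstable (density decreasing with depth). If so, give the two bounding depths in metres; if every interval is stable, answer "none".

88–109 m

Evaluate Δρ/ρ₀ = −αΔT + βΔS across each adjacent pair:
  15–88 m: −αΔT+βΔS = −(1.5 × 10⁻⁴)(-5.0)+(7.8 × 10⁻⁴)(-0.34) = 4.8 × 10⁻⁴ → stable
  88–109 m: −αΔT+βΔS = −(1.5 × 10⁻⁴)(+3.2)+(7.8 × 10⁻⁴)(-0.41) = -8.0 × 10⁻⁴ → UNSTABLE
  109–227 m: −αΔT+βΔS = −(1.5 × 10⁻⁴)(+0.7)+(7.8 × 10⁻⁴)(+0.28) = 1.1 × 10⁻⁴ → stable
  227–232 m: −αΔT+βΔS = −(1.5 × 10⁻⁴)(-4.8)+(7.8 × 10⁻⁴)(-0.59) = 2.6 × 10⁻⁴ → stable
The 88–109 m interval has Δρ < 0: lighter water underlies denser water.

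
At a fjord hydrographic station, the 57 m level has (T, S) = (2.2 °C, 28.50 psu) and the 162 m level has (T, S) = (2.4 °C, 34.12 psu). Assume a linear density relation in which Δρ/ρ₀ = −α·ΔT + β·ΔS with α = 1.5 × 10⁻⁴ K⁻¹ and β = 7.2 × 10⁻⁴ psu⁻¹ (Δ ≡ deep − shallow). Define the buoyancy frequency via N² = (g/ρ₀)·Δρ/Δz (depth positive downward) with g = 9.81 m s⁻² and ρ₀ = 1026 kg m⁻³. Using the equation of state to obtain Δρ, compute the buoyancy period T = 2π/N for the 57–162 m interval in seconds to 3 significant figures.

ΔT = +0.2 K, ΔS = +5.62 psu (deep − shallow).
Δρ/ρ₀ = −αΔT + βΔS = -3.00 × 10⁻⁵ + 4.0464 × 10⁻³ = 4.0164 × 10⁻³, so Δρ ≈ 4.121 kg m⁻³.
N² = (g/ρ₀)·Δρ/Δz = g·(Δρ/ρ₀)/Δz = 9.81 × 4.0164 × 10⁻³ / 105 = 3.7525 × 10⁻⁴ s⁻².
N = √(3.7525 × 10⁻⁴) = 0.019371 rad s⁻¹ → T = 2π/N = 324.36 s ≈ 324 s.

324 s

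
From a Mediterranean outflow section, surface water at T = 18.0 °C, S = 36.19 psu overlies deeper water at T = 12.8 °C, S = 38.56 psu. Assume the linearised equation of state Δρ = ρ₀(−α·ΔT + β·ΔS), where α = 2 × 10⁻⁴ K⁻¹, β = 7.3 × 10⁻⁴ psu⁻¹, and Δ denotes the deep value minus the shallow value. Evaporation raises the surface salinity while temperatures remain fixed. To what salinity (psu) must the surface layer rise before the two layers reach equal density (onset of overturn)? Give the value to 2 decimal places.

39.98 psu

Neutral buoyancy requires −α(T_deep − T_surf) + β(S_deep − S_surf′) = 0.
S_surf′ = S_deep − (α/β)·ΔT = 38.56 − (2 × 10⁻⁴/7.3 × 10⁻⁴)·(-5.2) = 39.9847 psu.
Increase required: 39.9847 − 36.19 = 3.7947 psu.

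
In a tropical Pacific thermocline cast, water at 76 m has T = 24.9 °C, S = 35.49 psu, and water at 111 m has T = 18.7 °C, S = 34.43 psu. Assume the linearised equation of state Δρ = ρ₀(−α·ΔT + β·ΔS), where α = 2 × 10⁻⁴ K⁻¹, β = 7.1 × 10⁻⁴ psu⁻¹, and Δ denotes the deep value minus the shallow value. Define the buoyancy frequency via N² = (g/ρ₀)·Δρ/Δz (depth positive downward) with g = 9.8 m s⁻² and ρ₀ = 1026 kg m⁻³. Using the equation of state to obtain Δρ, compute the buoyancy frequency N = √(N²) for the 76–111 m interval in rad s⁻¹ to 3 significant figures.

ΔT = -6.2 K, ΔS = -1.06 psu (deep − shallow).
Δρ/ρ₀ = −αΔT + βΔS = 1.24 × 10⁻³ − 7.526 × 10⁻⁴ = 4.874 × 10⁻⁴, so Δρ ≈ 0.5001 kg m⁻³.
N² = (g/ρ₀)·Δρ/Δz = g·(Δρ/ρ₀)/Δz = 9.8 × 4.874 × 10⁻⁴ / 35 = 1.3647 × 10⁻⁴ s⁻².
N = √(1.3647 × 10⁻⁴) = 0.011682 rad s⁻¹ ≈ 0.0117 rad s⁻¹.

0.0117 rad s⁻¹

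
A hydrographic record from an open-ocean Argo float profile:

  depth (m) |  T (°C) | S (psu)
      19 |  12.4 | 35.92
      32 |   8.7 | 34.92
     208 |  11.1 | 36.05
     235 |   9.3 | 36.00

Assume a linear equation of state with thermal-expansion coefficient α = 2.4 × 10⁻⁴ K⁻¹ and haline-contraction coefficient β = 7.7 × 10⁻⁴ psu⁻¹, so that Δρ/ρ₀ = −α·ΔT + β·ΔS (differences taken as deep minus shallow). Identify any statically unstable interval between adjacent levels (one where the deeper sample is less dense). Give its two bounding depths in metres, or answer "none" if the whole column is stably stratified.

none

Evaluate Δρ/ρ₀ = −αΔT + βΔS across each adjacent pair:
  19–32 m: −αΔT+βΔS = −(2.4 × 10⁻⁴)(-3.7)+(7.7 × 10⁻⁴)(-1.00) = 1.2 × 10⁻⁴ → stable
  32–208 m: −αΔT+βΔS = −(2.4 × 10⁻⁴)(+2.4)+(7.7 × 10⁻⁴)(+1.13) = 2.9 × 10⁻⁴ → stable
  208–235 m: −αΔT+βΔS = −(2.4 × 10⁻⁴)(-1.8)+(7.7 × 10⁻⁴)(-0.05) = 3.9 × 10⁻⁴ → stable
Every interval has Δρ > 0: the column is stably stratified throughout.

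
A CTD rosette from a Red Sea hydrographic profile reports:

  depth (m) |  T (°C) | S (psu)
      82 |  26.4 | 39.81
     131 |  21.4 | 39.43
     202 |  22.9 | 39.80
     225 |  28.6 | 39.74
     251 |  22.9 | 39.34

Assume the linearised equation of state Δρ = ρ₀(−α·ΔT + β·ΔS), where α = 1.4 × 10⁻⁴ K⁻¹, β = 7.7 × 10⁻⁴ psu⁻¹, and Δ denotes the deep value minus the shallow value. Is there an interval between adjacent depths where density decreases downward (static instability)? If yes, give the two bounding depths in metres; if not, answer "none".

202–225 m

Evaluate Δρ/ρ₀ = −αΔT + βΔS across each adjacent pair:
  82–131 m: −αΔT+βΔS = −(1.4 × 10⁻⁴)(-5.0)+(7.7 × 10⁻⁴)(-0.38) = 4.1 × 10⁻⁴ → stable
  131–202 m: −αΔT+βΔS = −(1.4 × 10⁻⁴)(+1.5)+(7.7 × 10⁻⁴)(+0.37) = 7.5 × 10⁻⁵ → stable
  202–225 m: −αΔT+βΔS = −(1.4 × 10⁻⁴)(+5.7)+(7.7 × 10⁻⁴)(-0.06) = -8.4 × 10⁻⁴ → UNSTABLE
  225–251 m: −αΔT+βΔS = −(1.4 × 10⁻⁴)(-5.7)+(7.7 × 10⁻⁴)(-0.40) = 4.9 × 10⁻⁴ → stable
The 202–225 m interval has Δρ < 0: lighter water underlies denser water.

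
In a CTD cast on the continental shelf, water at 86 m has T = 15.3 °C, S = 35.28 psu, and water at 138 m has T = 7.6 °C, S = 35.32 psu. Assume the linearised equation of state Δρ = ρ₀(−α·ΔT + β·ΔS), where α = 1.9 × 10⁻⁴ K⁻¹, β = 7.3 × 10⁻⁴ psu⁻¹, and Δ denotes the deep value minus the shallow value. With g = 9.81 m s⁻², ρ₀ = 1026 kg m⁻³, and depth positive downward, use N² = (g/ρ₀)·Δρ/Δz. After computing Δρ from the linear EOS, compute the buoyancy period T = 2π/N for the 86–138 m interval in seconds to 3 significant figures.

ΔT = -7.7 K, ΔS = +0.04 psu (deep − shallow).
Δρ/ρ₀ = −αΔT + βΔS = 1.463 × 10⁻³ + 2.92 × 10⁻⁵ = 1.4922 × 10⁻³, so Δρ ≈ 1.531 kg m⁻³.
N² = (g/ρ₀)·Δρ/Δz = g·(Δρ/ρ₀)/Δz = 9.81 × 1.4922 × 10⁻³ / 52 = 2.8151 × 10⁻⁴ s⁻².
N = √(2.8151 × 10⁻⁴) = 0.016778 rad s⁻¹ → T = 2π/N = 374.49 s ≈ 374 s.

374 s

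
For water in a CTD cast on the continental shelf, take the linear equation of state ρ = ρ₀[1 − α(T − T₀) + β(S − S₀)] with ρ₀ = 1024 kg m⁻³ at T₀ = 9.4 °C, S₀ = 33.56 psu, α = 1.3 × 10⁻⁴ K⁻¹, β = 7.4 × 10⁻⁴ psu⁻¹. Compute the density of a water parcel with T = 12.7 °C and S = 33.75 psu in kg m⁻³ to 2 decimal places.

T − T₀ = +3.3 K, S − S₀ = +0.19 psu.
Bracket = 1 − α·(+3.3) + β·(+0.19) = 1 + (-2.884 × 10⁻⁴) = 0.9997116.
ρ = 1024 × 0.9997116 = 1023.70 kg m⁻³.

1023.70 kg m⁻³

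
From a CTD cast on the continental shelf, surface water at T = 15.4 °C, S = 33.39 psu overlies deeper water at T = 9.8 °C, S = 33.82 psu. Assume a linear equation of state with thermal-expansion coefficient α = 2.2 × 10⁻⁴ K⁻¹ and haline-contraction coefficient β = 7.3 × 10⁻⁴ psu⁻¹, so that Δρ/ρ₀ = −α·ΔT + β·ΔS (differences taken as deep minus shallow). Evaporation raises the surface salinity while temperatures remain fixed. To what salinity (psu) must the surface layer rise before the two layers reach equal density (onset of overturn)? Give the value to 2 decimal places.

35.51 psu

Neutral buoyancy requires −α(T_deep − T_surf) + β(S_deep − S_surf′) = 0.
S_surf′ = S_deep − (α/β)·ΔT = 33.82 − (2.2 × 10⁻⁴/7.3 × 10⁻⁴)·(-5.6) = 35.5077 psu.
Increase required: 35.5077 − 33.39 = 2.1177 psu.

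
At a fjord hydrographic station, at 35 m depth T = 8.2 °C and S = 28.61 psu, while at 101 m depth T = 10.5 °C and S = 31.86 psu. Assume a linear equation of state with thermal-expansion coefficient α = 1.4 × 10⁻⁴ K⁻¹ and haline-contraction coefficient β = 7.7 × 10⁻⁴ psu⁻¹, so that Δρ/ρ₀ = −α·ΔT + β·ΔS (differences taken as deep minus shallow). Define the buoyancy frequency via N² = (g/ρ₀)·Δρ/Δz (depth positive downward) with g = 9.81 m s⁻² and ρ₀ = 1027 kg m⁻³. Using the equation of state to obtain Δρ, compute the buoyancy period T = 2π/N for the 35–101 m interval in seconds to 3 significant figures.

349 s

ΔT = +2.3 K, ΔS = +3.25 psu (deep − shallow).
Δρ/ρ₀ = −αΔT + βΔS = -3.22 × 10⁻⁴ + 2.5025 × 10⁻³ = 2.1805 × 10⁻³, so Δρ ≈ 2.239 kg m⁻³.
N² = (g/ρ₀)·Δρ/Δz = g·(Δρ/ρ₀)/Δz = 9.81 × 2.1805 × 10⁻³ / 66 = 3.2410 × 10⁻⁴ s⁻².
N = √(3.2410 × 10⁻⁴) = 0.018003 rad s⁻¹ → T = 2π/N = 349.01 s ≈ 349 s.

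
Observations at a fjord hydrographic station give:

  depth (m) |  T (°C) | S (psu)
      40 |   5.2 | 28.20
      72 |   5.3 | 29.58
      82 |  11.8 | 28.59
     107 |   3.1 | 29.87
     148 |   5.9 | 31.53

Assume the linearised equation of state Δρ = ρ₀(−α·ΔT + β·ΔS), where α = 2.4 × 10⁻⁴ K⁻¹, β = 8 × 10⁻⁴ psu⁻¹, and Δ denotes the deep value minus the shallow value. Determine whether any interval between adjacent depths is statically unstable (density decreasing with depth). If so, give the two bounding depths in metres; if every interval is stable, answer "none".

72–82 m

Evaluate Δρ/ρ₀ = −αΔT + βΔS across each adjacent pair:
  40–72 m: −αΔT+βΔS = −(2.4 × 10⁻⁴)(+0.1)+(8 × 10⁻⁴)(+1.38) = 1.1 × 10⁻³ → stable
  72–82 m: −αΔT+βΔS = −(2.4 × 10⁻⁴)(+6.5)+(8 × 10⁻⁴)(-0.99) = -2.4 × 10⁻³ → UNSTABLE
  82–107 m: −αΔT+βΔS = −(2.4 × 10⁻⁴)(-8.7)+(8 × 10⁻⁴)(+1.28) = 3.1 × 10⁻³ → stable
  107–148 m: −αΔT+βΔS = −(2.4 × 10⁻⁴)(+2.8)+(8 × 10⁻⁴)(+1.66) = 6.6 × 10⁻⁴ → stable
The 72–82 m interval has Δρ < 0: lighter water underlies denser water.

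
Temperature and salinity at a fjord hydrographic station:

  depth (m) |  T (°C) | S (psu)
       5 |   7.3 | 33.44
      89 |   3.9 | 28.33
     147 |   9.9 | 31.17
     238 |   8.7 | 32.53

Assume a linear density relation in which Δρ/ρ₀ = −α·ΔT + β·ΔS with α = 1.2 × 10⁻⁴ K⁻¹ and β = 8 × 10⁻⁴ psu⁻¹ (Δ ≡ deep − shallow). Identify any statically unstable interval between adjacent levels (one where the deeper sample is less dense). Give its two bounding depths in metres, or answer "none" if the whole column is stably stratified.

5–89 m

Evaluate Δρ/ρ₀ = −αΔT + βΔS across each adjacent pair:
  5–89 m: −αΔT+βΔS = −(1.2 × 10⁻⁴)(-3.4)+(8 × 10⁻⁴)(-5.11) = -3.7 × 10⁻³ → UNSTABLE
  89–147 m: −αΔT+βΔS = −(1.2 × 10⁻⁴)(+6.0)+(8 × 10⁻⁴)(+2.84) = 1.6 × 10⁻³ → stable
  147–238 m: −αΔT+βΔS = −(1.2 × 10⁻⁴)(-1.2)+(8 × 10⁻⁴)(+1.36) = 1.2 × 10⁻³ → stable
The 5–89 m interval has Δρ < 0: lighter water underlies denser water.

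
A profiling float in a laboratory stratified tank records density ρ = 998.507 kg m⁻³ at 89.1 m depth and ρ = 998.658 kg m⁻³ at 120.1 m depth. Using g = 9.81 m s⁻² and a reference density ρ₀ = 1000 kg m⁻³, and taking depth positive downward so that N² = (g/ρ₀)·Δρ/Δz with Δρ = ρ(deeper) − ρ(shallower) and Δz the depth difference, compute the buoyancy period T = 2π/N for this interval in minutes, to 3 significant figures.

15.1 min

Δρ = 998.658 − 998.507 = 0.151 kg m⁻³ over Δz = 120.1 − 89.1 = 31 m.
N² = (9.81/1000) × (0.151/31) = 4.7784 × 10⁻⁵ s⁻².
N = √(4.7784 × 10⁻⁵) = 6.9126 × 10⁻³ rad s⁻¹, so T = 2π/N = 908.95 s = 15.149 min ≈ 15.1 min.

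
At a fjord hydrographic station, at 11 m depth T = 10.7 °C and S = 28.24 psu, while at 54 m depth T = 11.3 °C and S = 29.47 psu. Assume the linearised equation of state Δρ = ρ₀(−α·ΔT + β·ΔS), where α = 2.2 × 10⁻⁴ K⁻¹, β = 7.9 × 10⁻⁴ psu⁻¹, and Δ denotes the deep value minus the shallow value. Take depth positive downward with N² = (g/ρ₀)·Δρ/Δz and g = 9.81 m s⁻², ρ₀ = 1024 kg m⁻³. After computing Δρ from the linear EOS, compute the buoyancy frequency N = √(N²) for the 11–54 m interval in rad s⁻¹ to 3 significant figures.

ΔT = +0.6 K, ΔS = +1.23 psu (deep − shallow).
Δρ/ρ₀ = −αΔT + βΔS = -1.32 × 10⁻⁴ + 9.717 × 10⁻⁴ = 8.397 × 10⁻⁴, so Δρ ≈ 0.8599 kg m⁻³.
N² = (g/ρ₀)·Δρ/Δz = g·(Δρ/ρ₀)/Δz = 9.81 × 8.397 × 10⁻⁴ / 43 = 1.9157 × 10⁻⁴ s⁻².
N = √(1.9157 × 10⁻⁴) = 0.013841 rad s⁻¹ ≈ 0.0138 rad s⁻¹.

0.0138 rad s⁻¹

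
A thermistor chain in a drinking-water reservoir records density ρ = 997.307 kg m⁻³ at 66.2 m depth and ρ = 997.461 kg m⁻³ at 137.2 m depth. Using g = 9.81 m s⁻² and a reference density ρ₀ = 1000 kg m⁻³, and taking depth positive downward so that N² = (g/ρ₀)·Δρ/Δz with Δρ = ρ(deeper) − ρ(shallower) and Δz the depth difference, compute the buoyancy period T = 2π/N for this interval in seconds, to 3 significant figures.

1.36 × 10³ s

Δρ = 997.461 − 997.307 = 0.154 kg m⁻³ over Δz = 137.2 − 66.2 = 71 m.
N² = (9.81/1000) × (0.154/71) = 2.1278 × 10⁻⁵ s⁻².
N = √(2.1278 × 10⁻⁵) = 4.6128 × 10⁻³ rad s⁻¹, so T = 2π/N = 1.3621 × 10³ s ≈ 1.36 × 10³ s.
Since Δρ > 0 the layer is stably stratified.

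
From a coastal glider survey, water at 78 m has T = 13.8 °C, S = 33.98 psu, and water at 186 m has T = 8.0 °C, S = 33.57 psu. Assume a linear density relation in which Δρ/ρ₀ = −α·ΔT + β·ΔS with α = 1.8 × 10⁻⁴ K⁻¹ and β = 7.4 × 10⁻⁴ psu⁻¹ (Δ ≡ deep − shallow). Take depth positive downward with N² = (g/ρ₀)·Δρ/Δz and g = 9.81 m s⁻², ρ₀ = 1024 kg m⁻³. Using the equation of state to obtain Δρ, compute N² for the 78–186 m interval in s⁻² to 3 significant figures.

ΔT = -5.8 K, ΔS = -0.41 psu (deep − shallow).
Δρ/ρ₀ = −αΔT + βΔS = 1.044 × 10⁻³ − 3.034 × 10⁻⁴ = 7.406 × 10⁻⁴, so Δρ ≈ 0.7584 kg m⁻³.
N² = (g/ρ₀)·Δρ/Δz = g·(Δρ/ρ₀)/Δz = 9.81 × 7.406 × 10⁻⁴ / 108 = 6.7271 × 10⁻⁵ s⁻² ≈ 6.73 × 10⁻⁵ s⁻².

6.73 × 10⁻⁵ s⁻²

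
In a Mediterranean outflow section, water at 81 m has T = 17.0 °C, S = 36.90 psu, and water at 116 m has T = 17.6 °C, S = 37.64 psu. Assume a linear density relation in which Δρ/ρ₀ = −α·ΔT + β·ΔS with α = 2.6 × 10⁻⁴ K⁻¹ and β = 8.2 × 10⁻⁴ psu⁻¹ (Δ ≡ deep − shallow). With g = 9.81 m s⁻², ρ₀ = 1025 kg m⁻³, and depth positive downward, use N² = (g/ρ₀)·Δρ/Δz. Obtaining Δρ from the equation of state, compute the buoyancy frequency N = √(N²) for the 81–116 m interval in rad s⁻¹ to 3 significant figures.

0.0112 rad s⁻¹

ΔT = +0.6 K, ΔS = +0.74 psu (deep − shallow).
Δρ/ρ₀ = −αΔT + βΔS = -1.56 × 10⁻⁴ + 6.068 × 10⁻⁴ = 4.508 × 10⁻⁴, so Δρ ≈ 0.4621 kg m⁻³.
N² = (g/ρ₀)·Δρ/Δz = g·(Δρ/ρ₀)/Δz = 9.81 × 4.508 × 10⁻⁴ / 35 = 1.2635 × 10⁻⁴ s⁻².
N = √(1.2635 × 10⁻⁴) = 0.011241 rad s⁻¹ ≈ 0.0112 rad s⁻¹.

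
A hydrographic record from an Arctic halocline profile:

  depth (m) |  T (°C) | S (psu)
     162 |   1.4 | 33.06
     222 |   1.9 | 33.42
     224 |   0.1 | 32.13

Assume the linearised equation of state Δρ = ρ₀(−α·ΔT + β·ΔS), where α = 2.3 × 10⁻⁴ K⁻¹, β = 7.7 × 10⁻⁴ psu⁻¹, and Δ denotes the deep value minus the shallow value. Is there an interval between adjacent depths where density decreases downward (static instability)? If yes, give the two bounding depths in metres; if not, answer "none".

222–224 m

Evaluate Δρ/ρ₀ = −αΔT + βΔS across each adjacent pair:
  162–222 m: −αΔT+βΔS = −(2.3 × 10⁻⁴)(+0.5)+(7.7 × 10⁻⁴)(+0.36) = 1.6 × 10⁻⁴ → stable
  222–224 m: −αΔT+βΔS = −(2.3 × 10⁻⁴)(-1.8)+(7.7 × 10⁻⁴)(-1.29) = -5.8 × 10⁻⁴ → UNSTABLE
The 222–224 m interval has Δρ < 0: lighter water underlies denser water.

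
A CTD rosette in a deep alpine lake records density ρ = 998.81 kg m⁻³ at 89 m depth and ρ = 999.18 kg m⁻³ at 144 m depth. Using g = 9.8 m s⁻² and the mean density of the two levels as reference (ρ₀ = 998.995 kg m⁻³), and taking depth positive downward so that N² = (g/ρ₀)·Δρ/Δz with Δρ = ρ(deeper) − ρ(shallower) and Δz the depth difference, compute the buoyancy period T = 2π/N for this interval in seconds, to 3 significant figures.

773 s

Δρ = 999.18 − 998.81 = 0.37 kg m⁻³ over Δz = 144 − 89 = 55 m.
N² = (9.8/998.995) × (0.37/55) = 6.5994 × 10⁻⁵ s⁻².
N = √(6.5994 × 10⁻⁵) = 8.1237 × 10⁻³ rad s⁻¹, so T = 2π/N = 773.44 s ≈ 773 s.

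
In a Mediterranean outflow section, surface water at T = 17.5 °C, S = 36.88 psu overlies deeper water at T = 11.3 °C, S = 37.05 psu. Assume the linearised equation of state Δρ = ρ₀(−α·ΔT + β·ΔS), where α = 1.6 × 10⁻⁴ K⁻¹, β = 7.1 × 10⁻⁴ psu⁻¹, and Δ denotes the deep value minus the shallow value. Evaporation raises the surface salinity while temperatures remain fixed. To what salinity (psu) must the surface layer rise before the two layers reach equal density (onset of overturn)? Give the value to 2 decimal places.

Neutral buoyancy requires −α(T_deep − T_surf) + β(S_deep − S_surf′) = 0.
S_surf′ = S_deep − (α/β)·ΔT = 37.05 − (1.6 × 10⁻⁴/7.1 × 10⁻⁴)·(-6.2) = 38.4472 psu.
Increase required: 38.4472 − 36.88 = 1.5672 psu.

38.45 psu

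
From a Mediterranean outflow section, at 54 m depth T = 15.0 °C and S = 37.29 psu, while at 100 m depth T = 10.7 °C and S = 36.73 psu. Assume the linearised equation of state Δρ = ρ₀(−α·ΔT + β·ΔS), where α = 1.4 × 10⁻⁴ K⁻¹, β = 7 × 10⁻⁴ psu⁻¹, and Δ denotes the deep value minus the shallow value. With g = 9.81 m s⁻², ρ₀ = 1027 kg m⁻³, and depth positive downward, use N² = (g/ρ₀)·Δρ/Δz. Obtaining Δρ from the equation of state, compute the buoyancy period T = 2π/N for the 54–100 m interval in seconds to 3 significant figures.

ΔT = -4.3 K, ΔS = -0.56 psu (deep − shallow).
Δρ/ρ₀ = −αΔT + βΔS = 6.02 × 10⁻⁴ − 3.92 × 10⁻⁴ = 2.10 × 10⁻⁴, so Δρ ≈ 0.2157 kg m⁻³.
N² = (g/ρ₀)·Δρ/Δz = g·(Δρ/ρ₀)/Δz = 9.81 × 2.10 × 10⁻⁴ / 46 = 4.4785 × 10⁻⁵ s⁻².
N = √(4.4785 × 10⁻⁵) = 6.6922 × 10⁻³ rad s⁻¹ → T = 2π/N = 938.88 s ≈ 939 s.

939 s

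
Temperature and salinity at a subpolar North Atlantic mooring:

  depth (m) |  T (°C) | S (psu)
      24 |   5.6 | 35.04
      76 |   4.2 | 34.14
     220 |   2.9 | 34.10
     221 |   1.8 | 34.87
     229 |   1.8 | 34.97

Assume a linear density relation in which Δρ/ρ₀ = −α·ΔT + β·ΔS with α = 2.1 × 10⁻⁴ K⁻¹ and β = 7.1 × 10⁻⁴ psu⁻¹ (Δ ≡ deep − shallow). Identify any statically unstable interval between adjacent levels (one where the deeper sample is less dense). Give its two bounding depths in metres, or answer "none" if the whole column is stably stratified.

Evaluate Δρ/ρ₀ = −αΔT + βΔS across each adjacent pair:
  24–76 m: −αΔT+βΔS = −(2.1 × 10⁻⁴)(-1.4)+(7.1 × 10⁻⁴)(-0.90) = -3.5 × 10⁻⁴ → UNSTABLE
  76–220 m: −αΔT+βΔS = −(2.1 × 10⁻⁴)(-1.3)+(7.1 × 10⁻⁴)(-0.04) = 2.4 × 10⁻⁴ → stable
  220–221 m: −αΔT+βΔS = −(2.1 × 10⁻⁴)(-1.1)+(7.1 × 10⁻⁴)(+0.77) = 7.8 × 10⁻⁴ → stable
  221–229 m: −αΔT+βΔS = −(2.1 × 10⁻⁴)(+0.0)+(7.1 × 10⁻⁴)(+0.10) = 7.1 × 10⁻⁵ → stable
The 24–76 m interval has Δρ < 0: lighter water underlies denser water.

24–76 m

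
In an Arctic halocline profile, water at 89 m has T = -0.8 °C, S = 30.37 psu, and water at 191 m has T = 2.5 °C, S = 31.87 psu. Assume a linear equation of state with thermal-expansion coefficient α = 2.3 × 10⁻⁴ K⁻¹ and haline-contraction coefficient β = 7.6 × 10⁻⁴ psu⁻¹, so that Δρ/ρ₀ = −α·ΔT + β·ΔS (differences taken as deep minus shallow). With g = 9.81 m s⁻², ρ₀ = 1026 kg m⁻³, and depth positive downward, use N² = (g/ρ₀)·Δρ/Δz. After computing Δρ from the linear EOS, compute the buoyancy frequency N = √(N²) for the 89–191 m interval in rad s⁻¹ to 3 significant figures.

ΔT = +3.3 K, ΔS = +1.50 psu (deep − shallow).
Δρ/ρ₀ = −αΔT + βΔS = -7.59 × 10⁻⁴ + 1.14 × 10⁻³ = 3.81 × 10⁻⁴, so Δρ ≈ 0.3909 kg m⁻³.
N² = (g/ρ₀)·Δρ/Δz = g·(Δρ/ρ₀)/Δz = 9.81 × 3.81 × 10⁻⁴ / 102 = 3.6643 × 10⁻⁵ s⁻².
N = √(3.6643 × 10⁻⁵) = 6.0533 × 10⁻³ rad s⁻¹ ≈ 6.05 × 10⁻³ rad s⁻¹.

6.05 × 10⁻³ rad s⁻¹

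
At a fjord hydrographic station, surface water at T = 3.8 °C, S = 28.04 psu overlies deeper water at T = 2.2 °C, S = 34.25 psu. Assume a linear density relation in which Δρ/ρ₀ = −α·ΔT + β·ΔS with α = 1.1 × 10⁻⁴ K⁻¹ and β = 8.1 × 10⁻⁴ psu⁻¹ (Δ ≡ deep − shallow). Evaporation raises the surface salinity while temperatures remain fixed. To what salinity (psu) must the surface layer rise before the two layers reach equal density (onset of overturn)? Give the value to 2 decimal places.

Neutral buoyancy requires −α(T_deep − T_surf) + β(S_deep − S_surf′) = 0.
S_surf′ = S_deep − (α/β)·ΔT = 34.25 − (1.1 × 10⁻⁴/8.1 × 10⁻⁴)·(-1.6) = 34.4673 psu.
Increase required: 34.4673 − 28.04 = 6.4273 psu.

34.47 psu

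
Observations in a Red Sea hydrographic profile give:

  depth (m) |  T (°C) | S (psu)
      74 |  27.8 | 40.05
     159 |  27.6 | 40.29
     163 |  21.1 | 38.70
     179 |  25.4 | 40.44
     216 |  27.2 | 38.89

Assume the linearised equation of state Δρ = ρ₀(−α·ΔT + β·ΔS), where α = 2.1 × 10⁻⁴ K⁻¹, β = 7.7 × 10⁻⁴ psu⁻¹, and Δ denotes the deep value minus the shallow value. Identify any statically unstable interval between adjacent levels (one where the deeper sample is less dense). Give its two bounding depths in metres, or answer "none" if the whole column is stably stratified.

179–216 m

Evaluate Δρ/ρ₀ = −αΔT + βΔS across each adjacent pair:
  74–159 m: −αΔT+βΔS = −(2.1 × 10⁻⁴)(-0.2)+(7.7 × 10⁻⁴)(+0.24) = 2.3 × 10⁻⁴ → stable
  159–163 m: −αΔT+βΔS = −(2.1 × 10⁻⁴)(-6.5)+(7.7 × 10⁻⁴)(-1.59) = 1.4 × 10⁻⁴ → stable
  163–179 m: −αΔT+βΔS = −(2.1 × 10⁻⁴)(+4.3)+(7.7 × 10⁻⁴)(+1.74) = 4.4 × 10⁻⁴ → stable
  179–216 m: −αΔT+βΔS = −(2.1 × 10⁻⁴)(+1.8)+(7.7 × 10⁻⁴)(-1.55) = -1.6 × 10⁻³ → UNSTABLE
The 179–216 m interval has Δρ < 0: lighter water underlies denser water.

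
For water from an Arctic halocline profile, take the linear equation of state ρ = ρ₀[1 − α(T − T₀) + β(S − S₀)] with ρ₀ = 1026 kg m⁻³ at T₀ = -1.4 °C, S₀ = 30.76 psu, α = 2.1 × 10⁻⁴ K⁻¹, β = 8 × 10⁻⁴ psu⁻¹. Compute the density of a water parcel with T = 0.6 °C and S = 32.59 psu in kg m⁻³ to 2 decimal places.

T − T₀ = +2.0 K, S − S₀ = +1.83 psu.
Bracket = 1 − α·(+2.0) + β·(+1.83) = 1 + (1.044 × 10⁻³) = 1.0010440.
ρ = 1026 × 1.0010440 = 1027.07 kg m⁻³.

1027.07 kg m⁻³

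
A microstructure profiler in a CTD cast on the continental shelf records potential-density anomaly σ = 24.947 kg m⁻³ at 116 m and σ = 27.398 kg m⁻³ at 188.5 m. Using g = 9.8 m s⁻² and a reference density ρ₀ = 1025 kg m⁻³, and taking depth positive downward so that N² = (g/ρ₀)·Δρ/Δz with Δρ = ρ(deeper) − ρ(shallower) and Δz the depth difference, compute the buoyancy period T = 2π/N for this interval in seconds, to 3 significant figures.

Δρ = 1027.398 − 1024.947 = 2.451 kg m⁻³ over Δz = 188.5 − 116 = 72.5 m.
N² = (9.8/1025) × (2.451/72.5) = 3.2323 × 10⁻⁴ s⁻².
N = √(3.2323 × 10⁻⁴) = 0.017979 rad s⁻¹, so T = 2π/N = 349.47 s ≈ 349 s.

349 s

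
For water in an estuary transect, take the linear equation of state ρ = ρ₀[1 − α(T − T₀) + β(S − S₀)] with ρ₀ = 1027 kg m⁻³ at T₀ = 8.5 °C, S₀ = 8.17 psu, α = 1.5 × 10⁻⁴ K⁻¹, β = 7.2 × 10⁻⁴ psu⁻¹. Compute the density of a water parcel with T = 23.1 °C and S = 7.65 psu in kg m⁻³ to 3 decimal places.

T − T₀ = +14.6 K, S − S₀ = -0.52 psu.
Bracket = 1 − α·(+14.6) + β·(-0.52) = 1 + (-2.5644 × 10⁻³) = 0.9974356.
ρ = 1027 × 0.9974356 = 1024.366 kg m⁻³.

1024.366 kg m⁻³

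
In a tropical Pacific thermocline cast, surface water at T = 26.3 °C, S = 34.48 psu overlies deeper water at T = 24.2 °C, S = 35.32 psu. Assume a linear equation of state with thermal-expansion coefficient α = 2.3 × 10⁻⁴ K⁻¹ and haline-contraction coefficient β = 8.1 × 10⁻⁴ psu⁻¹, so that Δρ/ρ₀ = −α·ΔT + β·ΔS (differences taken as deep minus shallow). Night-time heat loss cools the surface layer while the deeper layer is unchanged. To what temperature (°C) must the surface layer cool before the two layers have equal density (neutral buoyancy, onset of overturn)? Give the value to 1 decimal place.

21.2 °C

Neutral buoyancy requires Δρ = 0, i.e. −α(T_deep − T_surf′) + β(S_deep − S_surf) = 0.
T_surf′ = T_deep − (β/α)·ΔS = 24.2 − (8.1 × 10⁻⁴/2.3 × 10⁻⁴)·(+0.84) = 21.242 °C.
Cooling required: 26.3 − (21.242) = 5.058 °C.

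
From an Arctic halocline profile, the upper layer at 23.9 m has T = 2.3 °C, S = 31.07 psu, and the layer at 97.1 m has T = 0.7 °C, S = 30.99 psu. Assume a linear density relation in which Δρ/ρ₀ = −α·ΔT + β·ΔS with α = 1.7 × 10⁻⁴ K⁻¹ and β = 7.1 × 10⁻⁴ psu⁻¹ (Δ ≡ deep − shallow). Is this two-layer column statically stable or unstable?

stable

ΔT = 0.7 − 2.3 = -1.6 K and ΔS = 30.99 − 31.07 = -0.08 psu (deep − shallow).
−αΔT = 2.72 × 10⁻⁴; βΔS = -5.68 × 10⁻⁵; sum Δρ/ρ₀ = 2.152 × 10⁻⁴.
Δρ/ρ₀ > 0, so Δρ > 0: deeper water is denser → statically stable.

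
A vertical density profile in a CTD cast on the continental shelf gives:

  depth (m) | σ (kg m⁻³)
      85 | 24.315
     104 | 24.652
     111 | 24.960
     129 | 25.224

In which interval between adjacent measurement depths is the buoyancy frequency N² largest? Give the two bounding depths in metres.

104–111 m

Compute the density gradient over each adjacent pair:
  85–104 m: Δρ/Δz = 0.337/19 = 0.018 kg m⁻⁴
  104–111 m: Δρ/Δz = 0.308/7 = 0.044 kg m⁻⁴
  111–129 m: Δρ/Δz = 0.264/18 = 0.015 kg m⁻⁴
The largest gradient is in the 104–111 m interval — the pycnocline.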